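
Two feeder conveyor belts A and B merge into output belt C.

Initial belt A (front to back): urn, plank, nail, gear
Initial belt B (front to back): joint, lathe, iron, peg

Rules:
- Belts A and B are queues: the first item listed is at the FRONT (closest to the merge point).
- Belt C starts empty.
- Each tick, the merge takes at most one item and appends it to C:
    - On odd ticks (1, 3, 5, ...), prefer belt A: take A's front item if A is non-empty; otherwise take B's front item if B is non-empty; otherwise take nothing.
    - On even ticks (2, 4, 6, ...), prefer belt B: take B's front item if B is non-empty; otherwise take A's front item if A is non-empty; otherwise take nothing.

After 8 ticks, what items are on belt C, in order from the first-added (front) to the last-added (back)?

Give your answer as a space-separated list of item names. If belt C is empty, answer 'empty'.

Answer: urn joint plank lathe nail iron gear peg

Derivation:
Tick 1: prefer A, take urn from A; A=[plank,nail,gear] B=[joint,lathe,iron,peg] C=[urn]
Tick 2: prefer B, take joint from B; A=[plank,nail,gear] B=[lathe,iron,peg] C=[urn,joint]
Tick 3: prefer A, take plank from A; A=[nail,gear] B=[lathe,iron,peg] C=[urn,joint,plank]
Tick 4: prefer B, take lathe from B; A=[nail,gear] B=[iron,peg] C=[urn,joint,plank,lathe]
Tick 5: prefer A, take nail from A; A=[gear] B=[iron,peg] C=[urn,joint,plank,lathe,nail]
Tick 6: prefer B, take iron from B; A=[gear] B=[peg] C=[urn,joint,plank,lathe,nail,iron]
Tick 7: prefer A, take gear from A; A=[-] B=[peg] C=[urn,joint,plank,lathe,nail,iron,gear]
Tick 8: prefer B, take peg from B; A=[-] B=[-] C=[urn,joint,plank,lathe,nail,iron,gear,peg]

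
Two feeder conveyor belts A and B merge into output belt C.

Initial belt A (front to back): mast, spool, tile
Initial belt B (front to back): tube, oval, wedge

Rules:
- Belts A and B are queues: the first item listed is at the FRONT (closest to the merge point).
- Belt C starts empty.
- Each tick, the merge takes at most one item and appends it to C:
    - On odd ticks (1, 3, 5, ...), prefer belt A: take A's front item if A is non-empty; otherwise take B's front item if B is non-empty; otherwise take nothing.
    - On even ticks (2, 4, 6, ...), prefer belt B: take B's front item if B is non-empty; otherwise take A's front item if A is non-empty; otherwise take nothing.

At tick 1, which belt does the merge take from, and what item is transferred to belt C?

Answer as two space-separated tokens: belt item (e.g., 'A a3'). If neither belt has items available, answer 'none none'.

Tick 1: prefer A, take mast from A; A=[spool,tile] B=[tube,oval,wedge] C=[mast]

Answer: A mast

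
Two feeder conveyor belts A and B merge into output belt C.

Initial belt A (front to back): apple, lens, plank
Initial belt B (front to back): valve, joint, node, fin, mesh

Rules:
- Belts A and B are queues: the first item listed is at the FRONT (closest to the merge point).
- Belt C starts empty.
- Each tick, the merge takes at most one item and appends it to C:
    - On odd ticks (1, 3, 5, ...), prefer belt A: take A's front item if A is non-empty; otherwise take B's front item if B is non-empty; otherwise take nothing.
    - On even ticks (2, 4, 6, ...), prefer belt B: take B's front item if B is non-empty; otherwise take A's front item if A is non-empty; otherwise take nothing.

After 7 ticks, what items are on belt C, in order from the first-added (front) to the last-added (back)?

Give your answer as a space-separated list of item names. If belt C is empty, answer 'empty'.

Tick 1: prefer A, take apple from A; A=[lens,plank] B=[valve,joint,node,fin,mesh] C=[apple]
Tick 2: prefer B, take valve from B; A=[lens,plank] B=[joint,node,fin,mesh] C=[apple,valve]
Tick 3: prefer A, take lens from A; A=[plank] B=[joint,node,fin,mesh] C=[apple,valve,lens]
Tick 4: prefer B, take joint from B; A=[plank] B=[node,fin,mesh] C=[apple,valve,lens,joint]
Tick 5: prefer A, take plank from A; A=[-] B=[node,fin,mesh] C=[apple,valve,lens,joint,plank]
Tick 6: prefer B, take node from B; A=[-] B=[fin,mesh] C=[apple,valve,lens,joint,plank,node]
Tick 7: prefer A, take fin from B; A=[-] B=[mesh] C=[apple,valve,lens,joint,plank,node,fin]

Answer: apple valve lens joint plank node fin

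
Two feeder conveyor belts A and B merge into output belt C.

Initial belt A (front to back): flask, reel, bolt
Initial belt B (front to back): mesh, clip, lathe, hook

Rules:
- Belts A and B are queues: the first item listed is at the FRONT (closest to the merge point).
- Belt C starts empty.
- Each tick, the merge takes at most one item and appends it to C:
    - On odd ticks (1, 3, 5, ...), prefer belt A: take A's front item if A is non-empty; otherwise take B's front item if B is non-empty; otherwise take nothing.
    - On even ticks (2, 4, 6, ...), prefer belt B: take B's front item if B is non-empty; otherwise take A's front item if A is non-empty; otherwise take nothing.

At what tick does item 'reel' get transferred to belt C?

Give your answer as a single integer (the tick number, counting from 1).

Tick 1: prefer A, take flask from A; A=[reel,bolt] B=[mesh,clip,lathe,hook] C=[flask]
Tick 2: prefer B, take mesh from B; A=[reel,bolt] B=[clip,lathe,hook] C=[flask,mesh]
Tick 3: prefer A, take reel from A; A=[bolt] B=[clip,lathe,hook] C=[flask,mesh,reel]

Answer: 3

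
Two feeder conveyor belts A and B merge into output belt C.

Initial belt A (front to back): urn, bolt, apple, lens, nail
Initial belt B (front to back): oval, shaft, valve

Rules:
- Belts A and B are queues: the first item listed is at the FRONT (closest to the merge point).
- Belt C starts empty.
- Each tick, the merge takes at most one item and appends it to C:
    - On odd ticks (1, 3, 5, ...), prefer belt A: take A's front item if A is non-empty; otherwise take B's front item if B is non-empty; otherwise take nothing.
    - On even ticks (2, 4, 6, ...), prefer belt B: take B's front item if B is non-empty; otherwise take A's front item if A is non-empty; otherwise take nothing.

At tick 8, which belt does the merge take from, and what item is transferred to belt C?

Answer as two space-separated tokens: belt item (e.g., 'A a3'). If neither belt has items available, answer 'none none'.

Answer: A nail

Derivation:
Tick 1: prefer A, take urn from A; A=[bolt,apple,lens,nail] B=[oval,shaft,valve] C=[urn]
Tick 2: prefer B, take oval from B; A=[bolt,apple,lens,nail] B=[shaft,valve] C=[urn,oval]
Tick 3: prefer A, take bolt from A; A=[apple,lens,nail] B=[shaft,valve] C=[urn,oval,bolt]
Tick 4: prefer B, take shaft from B; A=[apple,lens,nail] B=[valve] C=[urn,oval,bolt,shaft]
Tick 5: prefer A, take apple from A; A=[lens,nail] B=[valve] C=[urn,oval,bolt,shaft,apple]
Tick 6: prefer B, take valve from B; A=[lens,nail] B=[-] C=[urn,oval,bolt,shaft,apple,valve]
Tick 7: prefer A, take lens from A; A=[nail] B=[-] C=[urn,oval,bolt,shaft,apple,valve,lens]
Tick 8: prefer B, take nail from A; A=[-] B=[-] C=[urn,oval,bolt,shaft,apple,valve,lens,nail]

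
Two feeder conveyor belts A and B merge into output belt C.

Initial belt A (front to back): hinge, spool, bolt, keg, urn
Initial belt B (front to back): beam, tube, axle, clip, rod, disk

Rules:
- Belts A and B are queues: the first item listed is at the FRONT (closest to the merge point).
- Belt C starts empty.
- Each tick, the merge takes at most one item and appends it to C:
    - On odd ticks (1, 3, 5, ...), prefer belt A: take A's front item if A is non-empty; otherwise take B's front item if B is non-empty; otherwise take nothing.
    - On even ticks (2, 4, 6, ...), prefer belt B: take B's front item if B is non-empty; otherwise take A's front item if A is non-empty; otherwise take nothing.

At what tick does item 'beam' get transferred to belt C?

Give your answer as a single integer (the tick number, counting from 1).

Tick 1: prefer A, take hinge from A; A=[spool,bolt,keg,urn] B=[beam,tube,axle,clip,rod,disk] C=[hinge]
Tick 2: prefer B, take beam from B; A=[spool,bolt,keg,urn] B=[tube,axle,clip,rod,disk] C=[hinge,beam]

Answer: 2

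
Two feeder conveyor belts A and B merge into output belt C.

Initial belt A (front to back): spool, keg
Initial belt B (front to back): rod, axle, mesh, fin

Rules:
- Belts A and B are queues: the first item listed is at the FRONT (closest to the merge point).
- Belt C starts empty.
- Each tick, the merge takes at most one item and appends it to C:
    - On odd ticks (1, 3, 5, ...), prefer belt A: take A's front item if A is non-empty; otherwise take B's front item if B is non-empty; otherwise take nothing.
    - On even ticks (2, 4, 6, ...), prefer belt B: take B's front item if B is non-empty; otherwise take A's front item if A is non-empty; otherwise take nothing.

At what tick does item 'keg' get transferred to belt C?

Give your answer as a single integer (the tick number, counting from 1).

Tick 1: prefer A, take spool from A; A=[keg] B=[rod,axle,mesh,fin] C=[spool]
Tick 2: prefer B, take rod from B; A=[keg] B=[axle,mesh,fin] C=[spool,rod]
Tick 3: prefer A, take keg from A; A=[-] B=[axle,mesh,fin] C=[spool,rod,keg]

Answer: 3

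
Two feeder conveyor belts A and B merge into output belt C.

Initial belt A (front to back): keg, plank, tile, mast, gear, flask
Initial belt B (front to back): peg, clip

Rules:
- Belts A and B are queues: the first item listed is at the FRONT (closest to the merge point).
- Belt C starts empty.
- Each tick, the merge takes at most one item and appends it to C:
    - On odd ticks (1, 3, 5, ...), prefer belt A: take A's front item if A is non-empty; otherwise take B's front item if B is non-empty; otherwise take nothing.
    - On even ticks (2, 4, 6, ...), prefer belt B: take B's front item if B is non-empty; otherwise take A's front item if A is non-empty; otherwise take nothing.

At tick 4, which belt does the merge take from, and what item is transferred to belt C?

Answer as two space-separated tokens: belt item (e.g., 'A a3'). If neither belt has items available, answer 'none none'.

Tick 1: prefer A, take keg from A; A=[plank,tile,mast,gear,flask] B=[peg,clip] C=[keg]
Tick 2: prefer B, take peg from B; A=[plank,tile,mast,gear,flask] B=[clip] C=[keg,peg]
Tick 3: prefer A, take plank from A; A=[tile,mast,gear,flask] B=[clip] C=[keg,peg,plank]
Tick 4: prefer B, take clip from B; A=[tile,mast,gear,flask] B=[-] C=[keg,peg,plank,clip]

Answer: B clip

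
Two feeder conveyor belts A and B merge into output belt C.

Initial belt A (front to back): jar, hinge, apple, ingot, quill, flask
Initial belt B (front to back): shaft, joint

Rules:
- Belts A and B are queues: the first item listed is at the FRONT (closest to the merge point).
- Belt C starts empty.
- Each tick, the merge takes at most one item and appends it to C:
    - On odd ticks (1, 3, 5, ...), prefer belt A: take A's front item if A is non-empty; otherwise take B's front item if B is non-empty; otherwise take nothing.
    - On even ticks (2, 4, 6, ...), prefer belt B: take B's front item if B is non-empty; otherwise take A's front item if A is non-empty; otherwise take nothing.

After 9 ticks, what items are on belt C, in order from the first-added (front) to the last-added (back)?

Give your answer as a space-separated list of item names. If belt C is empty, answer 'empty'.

Answer: jar shaft hinge joint apple ingot quill flask

Derivation:
Tick 1: prefer A, take jar from A; A=[hinge,apple,ingot,quill,flask] B=[shaft,joint] C=[jar]
Tick 2: prefer B, take shaft from B; A=[hinge,apple,ingot,quill,flask] B=[joint] C=[jar,shaft]
Tick 3: prefer A, take hinge from A; A=[apple,ingot,quill,flask] B=[joint] C=[jar,shaft,hinge]
Tick 4: prefer B, take joint from B; A=[apple,ingot,quill,flask] B=[-] C=[jar,shaft,hinge,joint]
Tick 5: prefer A, take apple from A; A=[ingot,quill,flask] B=[-] C=[jar,shaft,hinge,joint,apple]
Tick 6: prefer B, take ingot from A; A=[quill,flask] B=[-] C=[jar,shaft,hinge,joint,apple,ingot]
Tick 7: prefer A, take quill from A; A=[flask] B=[-] C=[jar,shaft,hinge,joint,apple,ingot,quill]
Tick 8: prefer B, take flask from A; A=[-] B=[-] C=[jar,shaft,hinge,joint,apple,ingot,quill,flask]
Tick 9: prefer A, both empty, nothing taken; A=[-] B=[-] C=[jar,shaft,hinge,joint,apple,ingot,quill,flask]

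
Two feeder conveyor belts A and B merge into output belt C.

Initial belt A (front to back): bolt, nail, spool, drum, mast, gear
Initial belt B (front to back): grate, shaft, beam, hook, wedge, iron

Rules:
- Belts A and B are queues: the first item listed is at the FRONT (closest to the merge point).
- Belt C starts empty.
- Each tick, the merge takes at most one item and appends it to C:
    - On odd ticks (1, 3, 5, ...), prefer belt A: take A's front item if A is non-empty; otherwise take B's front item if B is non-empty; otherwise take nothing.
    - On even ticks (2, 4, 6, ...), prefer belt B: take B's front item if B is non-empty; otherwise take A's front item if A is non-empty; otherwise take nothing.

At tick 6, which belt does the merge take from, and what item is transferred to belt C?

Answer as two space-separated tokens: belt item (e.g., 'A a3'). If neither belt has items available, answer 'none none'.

Answer: B beam

Derivation:
Tick 1: prefer A, take bolt from A; A=[nail,spool,drum,mast,gear] B=[grate,shaft,beam,hook,wedge,iron] C=[bolt]
Tick 2: prefer B, take grate from B; A=[nail,spool,drum,mast,gear] B=[shaft,beam,hook,wedge,iron] C=[bolt,grate]
Tick 3: prefer A, take nail from A; A=[spool,drum,mast,gear] B=[shaft,beam,hook,wedge,iron] C=[bolt,grate,nail]
Tick 4: prefer B, take shaft from B; A=[spool,drum,mast,gear] B=[beam,hook,wedge,iron] C=[bolt,grate,nail,shaft]
Tick 5: prefer A, take spool from A; A=[drum,mast,gear] B=[beam,hook,wedge,iron] C=[bolt,grate,nail,shaft,spool]
Tick 6: prefer B, take beam from B; A=[drum,mast,gear] B=[hook,wedge,iron] C=[bolt,grate,nail,shaft,spool,beam]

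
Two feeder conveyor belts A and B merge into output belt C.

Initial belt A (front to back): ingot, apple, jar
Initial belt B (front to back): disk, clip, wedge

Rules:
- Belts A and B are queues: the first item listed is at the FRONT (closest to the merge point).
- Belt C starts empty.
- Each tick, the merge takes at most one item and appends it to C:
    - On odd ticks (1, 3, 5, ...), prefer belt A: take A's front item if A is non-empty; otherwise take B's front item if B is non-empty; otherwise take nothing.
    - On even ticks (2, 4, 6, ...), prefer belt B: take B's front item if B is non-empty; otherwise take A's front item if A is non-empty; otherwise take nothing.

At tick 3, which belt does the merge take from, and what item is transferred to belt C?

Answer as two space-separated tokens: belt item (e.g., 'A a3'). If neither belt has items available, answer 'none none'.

Tick 1: prefer A, take ingot from A; A=[apple,jar] B=[disk,clip,wedge] C=[ingot]
Tick 2: prefer B, take disk from B; A=[apple,jar] B=[clip,wedge] C=[ingot,disk]
Tick 3: prefer A, take apple from A; A=[jar] B=[clip,wedge] C=[ingot,disk,apple]

Answer: A apple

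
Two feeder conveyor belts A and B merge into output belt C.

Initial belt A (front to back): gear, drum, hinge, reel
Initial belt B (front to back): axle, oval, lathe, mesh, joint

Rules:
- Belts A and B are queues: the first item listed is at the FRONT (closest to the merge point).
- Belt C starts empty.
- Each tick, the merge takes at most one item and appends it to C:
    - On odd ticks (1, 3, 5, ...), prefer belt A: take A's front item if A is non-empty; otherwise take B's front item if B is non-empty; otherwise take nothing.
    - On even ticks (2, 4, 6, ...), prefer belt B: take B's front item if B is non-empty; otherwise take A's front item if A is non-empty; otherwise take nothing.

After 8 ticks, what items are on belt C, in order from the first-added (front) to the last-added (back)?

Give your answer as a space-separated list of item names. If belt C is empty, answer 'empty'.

Tick 1: prefer A, take gear from A; A=[drum,hinge,reel] B=[axle,oval,lathe,mesh,joint] C=[gear]
Tick 2: prefer B, take axle from B; A=[drum,hinge,reel] B=[oval,lathe,mesh,joint] C=[gear,axle]
Tick 3: prefer A, take drum from A; A=[hinge,reel] B=[oval,lathe,mesh,joint] C=[gear,axle,drum]
Tick 4: prefer B, take oval from B; A=[hinge,reel] B=[lathe,mesh,joint] C=[gear,axle,drum,oval]
Tick 5: prefer A, take hinge from A; A=[reel] B=[lathe,mesh,joint] C=[gear,axle,drum,oval,hinge]
Tick 6: prefer B, take lathe from B; A=[reel] B=[mesh,joint] C=[gear,axle,drum,oval,hinge,lathe]
Tick 7: prefer A, take reel from A; A=[-] B=[mesh,joint] C=[gear,axle,drum,oval,hinge,lathe,reel]
Tick 8: prefer B, take mesh from B; A=[-] B=[joint] C=[gear,axle,drum,oval,hinge,lathe,reel,mesh]

Answer: gear axle drum oval hinge lathe reel mesh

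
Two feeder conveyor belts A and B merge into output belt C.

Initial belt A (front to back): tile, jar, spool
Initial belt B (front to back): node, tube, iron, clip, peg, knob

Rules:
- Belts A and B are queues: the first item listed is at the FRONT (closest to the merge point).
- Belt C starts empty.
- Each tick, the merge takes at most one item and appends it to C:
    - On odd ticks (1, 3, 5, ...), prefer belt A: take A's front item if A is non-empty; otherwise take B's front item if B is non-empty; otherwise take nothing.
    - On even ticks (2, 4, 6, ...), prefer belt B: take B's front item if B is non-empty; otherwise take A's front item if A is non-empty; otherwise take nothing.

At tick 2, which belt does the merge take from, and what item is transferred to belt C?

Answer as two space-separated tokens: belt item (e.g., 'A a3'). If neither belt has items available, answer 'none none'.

Answer: B node

Derivation:
Tick 1: prefer A, take tile from A; A=[jar,spool] B=[node,tube,iron,clip,peg,knob] C=[tile]
Tick 2: prefer B, take node from B; A=[jar,spool] B=[tube,iron,clip,peg,knob] C=[tile,node]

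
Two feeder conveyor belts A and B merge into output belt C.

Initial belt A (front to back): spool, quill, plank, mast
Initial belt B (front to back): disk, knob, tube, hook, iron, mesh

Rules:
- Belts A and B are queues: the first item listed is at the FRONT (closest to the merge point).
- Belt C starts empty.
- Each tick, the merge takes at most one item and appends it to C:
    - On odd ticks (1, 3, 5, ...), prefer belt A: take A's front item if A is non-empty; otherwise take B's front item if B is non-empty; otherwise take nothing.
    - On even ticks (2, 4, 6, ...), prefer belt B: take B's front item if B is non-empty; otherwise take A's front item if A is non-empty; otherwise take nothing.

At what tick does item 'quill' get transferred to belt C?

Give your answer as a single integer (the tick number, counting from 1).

Answer: 3

Derivation:
Tick 1: prefer A, take spool from A; A=[quill,plank,mast] B=[disk,knob,tube,hook,iron,mesh] C=[spool]
Tick 2: prefer B, take disk from B; A=[quill,plank,mast] B=[knob,tube,hook,iron,mesh] C=[spool,disk]
Tick 3: prefer A, take quill from A; A=[plank,mast] B=[knob,tube,hook,iron,mesh] C=[spool,disk,quill]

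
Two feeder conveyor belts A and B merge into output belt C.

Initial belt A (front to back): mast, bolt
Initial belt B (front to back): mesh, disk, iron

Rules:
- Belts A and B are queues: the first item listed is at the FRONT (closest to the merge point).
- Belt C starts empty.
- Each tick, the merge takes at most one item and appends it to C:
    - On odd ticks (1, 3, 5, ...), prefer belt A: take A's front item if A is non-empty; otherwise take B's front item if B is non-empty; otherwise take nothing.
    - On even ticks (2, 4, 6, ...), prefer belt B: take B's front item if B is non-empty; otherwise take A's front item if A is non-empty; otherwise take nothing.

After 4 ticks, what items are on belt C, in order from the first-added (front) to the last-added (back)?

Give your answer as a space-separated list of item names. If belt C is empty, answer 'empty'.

Tick 1: prefer A, take mast from A; A=[bolt] B=[mesh,disk,iron] C=[mast]
Tick 2: prefer B, take mesh from B; A=[bolt] B=[disk,iron] C=[mast,mesh]
Tick 3: prefer A, take bolt from A; A=[-] B=[disk,iron] C=[mast,mesh,bolt]
Tick 4: prefer B, take disk from B; A=[-] B=[iron] C=[mast,mesh,bolt,disk]

Answer: mast mesh bolt disk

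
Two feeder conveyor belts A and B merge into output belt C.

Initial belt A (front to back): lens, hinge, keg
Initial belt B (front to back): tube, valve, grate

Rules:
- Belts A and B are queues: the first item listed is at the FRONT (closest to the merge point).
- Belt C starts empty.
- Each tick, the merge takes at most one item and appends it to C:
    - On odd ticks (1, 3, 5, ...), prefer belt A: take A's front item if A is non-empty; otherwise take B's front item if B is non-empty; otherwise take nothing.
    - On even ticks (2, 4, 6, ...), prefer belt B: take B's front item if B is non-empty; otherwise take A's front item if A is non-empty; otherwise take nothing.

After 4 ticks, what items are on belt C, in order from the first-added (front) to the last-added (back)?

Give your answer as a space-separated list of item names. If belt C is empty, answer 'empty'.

Tick 1: prefer A, take lens from A; A=[hinge,keg] B=[tube,valve,grate] C=[lens]
Tick 2: prefer B, take tube from B; A=[hinge,keg] B=[valve,grate] C=[lens,tube]
Tick 3: prefer A, take hinge from A; A=[keg] B=[valve,grate] C=[lens,tube,hinge]
Tick 4: prefer B, take valve from B; A=[keg] B=[grate] C=[lens,tube,hinge,valve]

Answer: lens tube hinge valve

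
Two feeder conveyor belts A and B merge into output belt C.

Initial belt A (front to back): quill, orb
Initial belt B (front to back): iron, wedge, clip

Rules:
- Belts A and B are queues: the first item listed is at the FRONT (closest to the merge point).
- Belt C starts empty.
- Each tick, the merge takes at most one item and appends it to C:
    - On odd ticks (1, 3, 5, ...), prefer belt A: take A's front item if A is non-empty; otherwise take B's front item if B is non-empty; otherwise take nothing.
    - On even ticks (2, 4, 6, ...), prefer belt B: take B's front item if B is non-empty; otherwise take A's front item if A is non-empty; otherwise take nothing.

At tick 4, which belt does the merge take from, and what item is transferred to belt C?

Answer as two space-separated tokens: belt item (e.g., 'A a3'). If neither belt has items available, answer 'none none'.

Answer: B wedge

Derivation:
Tick 1: prefer A, take quill from A; A=[orb] B=[iron,wedge,clip] C=[quill]
Tick 2: prefer B, take iron from B; A=[orb] B=[wedge,clip] C=[quill,iron]
Tick 3: prefer A, take orb from A; A=[-] B=[wedge,clip] C=[quill,iron,orb]
Tick 4: prefer B, take wedge from B; A=[-] B=[clip] C=[quill,iron,orb,wedge]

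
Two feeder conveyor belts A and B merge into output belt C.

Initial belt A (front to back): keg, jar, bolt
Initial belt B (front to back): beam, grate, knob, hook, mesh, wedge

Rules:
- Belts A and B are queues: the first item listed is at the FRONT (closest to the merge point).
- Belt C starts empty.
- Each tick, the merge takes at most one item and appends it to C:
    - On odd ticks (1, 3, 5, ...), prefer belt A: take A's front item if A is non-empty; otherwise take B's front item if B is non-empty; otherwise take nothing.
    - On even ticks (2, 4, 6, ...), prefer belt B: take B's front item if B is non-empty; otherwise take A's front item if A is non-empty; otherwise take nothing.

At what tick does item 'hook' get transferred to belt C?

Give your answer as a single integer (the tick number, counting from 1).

Tick 1: prefer A, take keg from A; A=[jar,bolt] B=[beam,grate,knob,hook,mesh,wedge] C=[keg]
Tick 2: prefer B, take beam from B; A=[jar,bolt] B=[grate,knob,hook,mesh,wedge] C=[keg,beam]
Tick 3: prefer A, take jar from A; A=[bolt] B=[grate,knob,hook,mesh,wedge] C=[keg,beam,jar]
Tick 4: prefer B, take grate from B; A=[bolt] B=[knob,hook,mesh,wedge] C=[keg,beam,jar,grate]
Tick 5: prefer A, take bolt from A; A=[-] B=[knob,hook,mesh,wedge] C=[keg,beam,jar,grate,bolt]
Tick 6: prefer B, take knob from B; A=[-] B=[hook,mesh,wedge] C=[keg,beam,jar,grate,bolt,knob]
Tick 7: prefer A, take hook from B; A=[-] B=[mesh,wedge] C=[keg,beam,jar,grate,bolt,knob,hook]

Answer: 7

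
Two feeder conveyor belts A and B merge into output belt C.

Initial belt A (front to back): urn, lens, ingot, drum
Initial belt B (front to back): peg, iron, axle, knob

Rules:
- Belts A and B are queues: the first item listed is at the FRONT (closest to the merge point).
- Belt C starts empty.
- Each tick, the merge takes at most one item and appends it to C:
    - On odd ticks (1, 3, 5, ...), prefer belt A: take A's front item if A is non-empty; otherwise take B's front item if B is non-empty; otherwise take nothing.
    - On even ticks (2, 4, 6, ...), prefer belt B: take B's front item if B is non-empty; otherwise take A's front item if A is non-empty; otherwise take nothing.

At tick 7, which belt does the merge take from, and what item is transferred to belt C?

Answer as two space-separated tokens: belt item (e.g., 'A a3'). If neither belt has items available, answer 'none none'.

Answer: A drum

Derivation:
Tick 1: prefer A, take urn from A; A=[lens,ingot,drum] B=[peg,iron,axle,knob] C=[urn]
Tick 2: prefer B, take peg from B; A=[lens,ingot,drum] B=[iron,axle,knob] C=[urn,peg]
Tick 3: prefer A, take lens from A; A=[ingot,drum] B=[iron,axle,knob] C=[urn,peg,lens]
Tick 4: prefer B, take iron from B; A=[ingot,drum] B=[axle,knob] C=[urn,peg,lens,iron]
Tick 5: prefer A, take ingot from A; A=[drum] B=[axle,knob] C=[urn,peg,lens,iron,ingot]
Tick 6: prefer B, take axle from B; A=[drum] B=[knob] C=[urn,peg,lens,iron,ingot,axle]
Tick 7: prefer A, take drum from A; A=[-] B=[knob] C=[urn,peg,lens,iron,ingot,axle,drum]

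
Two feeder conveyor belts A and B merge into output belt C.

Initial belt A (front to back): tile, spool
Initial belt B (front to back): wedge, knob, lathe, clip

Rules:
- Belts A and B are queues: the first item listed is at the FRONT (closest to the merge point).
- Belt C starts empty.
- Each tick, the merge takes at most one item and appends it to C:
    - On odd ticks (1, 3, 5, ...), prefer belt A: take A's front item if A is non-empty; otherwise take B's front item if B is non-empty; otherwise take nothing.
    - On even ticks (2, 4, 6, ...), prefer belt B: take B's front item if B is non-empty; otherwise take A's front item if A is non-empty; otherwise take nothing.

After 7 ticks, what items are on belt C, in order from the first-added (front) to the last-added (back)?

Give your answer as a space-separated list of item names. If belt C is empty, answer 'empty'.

Answer: tile wedge spool knob lathe clip

Derivation:
Tick 1: prefer A, take tile from A; A=[spool] B=[wedge,knob,lathe,clip] C=[tile]
Tick 2: prefer B, take wedge from B; A=[spool] B=[knob,lathe,clip] C=[tile,wedge]
Tick 3: prefer A, take spool from A; A=[-] B=[knob,lathe,clip] C=[tile,wedge,spool]
Tick 4: prefer B, take knob from B; A=[-] B=[lathe,clip] C=[tile,wedge,spool,knob]
Tick 5: prefer A, take lathe from B; A=[-] B=[clip] C=[tile,wedge,spool,knob,lathe]
Tick 6: prefer B, take clip from B; A=[-] B=[-] C=[tile,wedge,spool,knob,lathe,clip]
Tick 7: prefer A, both empty, nothing taken; A=[-] B=[-] C=[tile,wedge,spool,knob,lathe,clip]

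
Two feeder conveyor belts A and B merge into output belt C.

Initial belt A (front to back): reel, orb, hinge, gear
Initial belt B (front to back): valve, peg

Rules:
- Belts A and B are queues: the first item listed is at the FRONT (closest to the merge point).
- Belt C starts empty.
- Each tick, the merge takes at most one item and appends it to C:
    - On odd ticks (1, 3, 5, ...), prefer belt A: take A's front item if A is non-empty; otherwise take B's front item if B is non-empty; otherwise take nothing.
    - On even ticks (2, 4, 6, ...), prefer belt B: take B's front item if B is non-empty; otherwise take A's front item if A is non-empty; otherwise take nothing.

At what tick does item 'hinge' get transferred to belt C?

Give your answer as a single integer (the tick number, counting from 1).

Answer: 5

Derivation:
Tick 1: prefer A, take reel from A; A=[orb,hinge,gear] B=[valve,peg] C=[reel]
Tick 2: prefer B, take valve from B; A=[orb,hinge,gear] B=[peg] C=[reel,valve]
Tick 3: prefer A, take orb from A; A=[hinge,gear] B=[peg] C=[reel,valve,orb]
Tick 4: prefer B, take peg from B; A=[hinge,gear] B=[-] C=[reel,valve,orb,peg]
Tick 5: prefer A, take hinge from A; A=[gear] B=[-] C=[reel,valve,orb,peg,hinge]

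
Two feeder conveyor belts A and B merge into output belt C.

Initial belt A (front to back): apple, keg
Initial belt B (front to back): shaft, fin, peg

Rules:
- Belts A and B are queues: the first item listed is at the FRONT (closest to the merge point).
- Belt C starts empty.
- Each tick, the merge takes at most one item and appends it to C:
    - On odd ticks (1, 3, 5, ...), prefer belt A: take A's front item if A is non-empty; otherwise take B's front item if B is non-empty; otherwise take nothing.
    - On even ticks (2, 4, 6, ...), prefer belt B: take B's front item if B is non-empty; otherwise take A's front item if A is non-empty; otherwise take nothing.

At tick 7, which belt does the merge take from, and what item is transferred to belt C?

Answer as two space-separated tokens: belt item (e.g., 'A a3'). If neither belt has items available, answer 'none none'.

Tick 1: prefer A, take apple from A; A=[keg] B=[shaft,fin,peg] C=[apple]
Tick 2: prefer B, take shaft from B; A=[keg] B=[fin,peg] C=[apple,shaft]
Tick 3: prefer A, take keg from A; A=[-] B=[fin,peg] C=[apple,shaft,keg]
Tick 4: prefer B, take fin from B; A=[-] B=[peg] C=[apple,shaft,keg,fin]
Tick 5: prefer A, take peg from B; A=[-] B=[-] C=[apple,shaft,keg,fin,peg]
Tick 6: prefer B, both empty, nothing taken; A=[-] B=[-] C=[apple,shaft,keg,fin,peg]
Tick 7: prefer A, both empty, nothing taken; A=[-] B=[-] C=[apple,shaft,keg,fin,peg]

Answer: none none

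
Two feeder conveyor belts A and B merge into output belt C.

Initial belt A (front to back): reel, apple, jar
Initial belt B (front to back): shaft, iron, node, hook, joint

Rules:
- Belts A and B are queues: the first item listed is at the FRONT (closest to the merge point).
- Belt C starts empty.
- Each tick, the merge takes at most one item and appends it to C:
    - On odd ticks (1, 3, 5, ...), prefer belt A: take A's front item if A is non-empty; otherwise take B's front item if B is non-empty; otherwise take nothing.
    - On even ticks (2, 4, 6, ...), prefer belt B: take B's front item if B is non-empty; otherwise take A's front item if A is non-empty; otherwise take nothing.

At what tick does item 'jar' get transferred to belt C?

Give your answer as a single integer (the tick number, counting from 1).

Answer: 5

Derivation:
Tick 1: prefer A, take reel from A; A=[apple,jar] B=[shaft,iron,node,hook,joint] C=[reel]
Tick 2: prefer B, take shaft from B; A=[apple,jar] B=[iron,node,hook,joint] C=[reel,shaft]
Tick 3: prefer A, take apple from A; A=[jar] B=[iron,node,hook,joint] C=[reel,shaft,apple]
Tick 4: prefer B, take iron from B; A=[jar] B=[node,hook,joint] C=[reel,shaft,apple,iron]
Tick 5: prefer A, take jar from A; A=[-] B=[node,hook,joint] C=[reel,shaft,apple,iron,jar]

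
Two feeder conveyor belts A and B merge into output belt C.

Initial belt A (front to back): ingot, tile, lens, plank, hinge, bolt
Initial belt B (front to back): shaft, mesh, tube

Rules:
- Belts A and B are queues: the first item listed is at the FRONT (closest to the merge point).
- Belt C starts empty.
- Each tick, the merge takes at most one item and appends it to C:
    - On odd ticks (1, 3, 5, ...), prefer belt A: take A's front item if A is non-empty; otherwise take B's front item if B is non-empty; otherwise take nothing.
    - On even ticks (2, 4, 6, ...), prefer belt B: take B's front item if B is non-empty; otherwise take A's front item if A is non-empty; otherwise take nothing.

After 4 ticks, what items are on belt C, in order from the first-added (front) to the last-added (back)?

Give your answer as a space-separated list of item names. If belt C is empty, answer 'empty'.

Answer: ingot shaft tile mesh

Derivation:
Tick 1: prefer A, take ingot from A; A=[tile,lens,plank,hinge,bolt] B=[shaft,mesh,tube] C=[ingot]
Tick 2: prefer B, take shaft from B; A=[tile,lens,plank,hinge,bolt] B=[mesh,tube] C=[ingot,shaft]
Tick 3: prefer A, take tile from A; A=[lens,plank,hinge,bolt] B=[mesh,tube] C=[ingot,shaft,tile]
Tick 4: prefer B, take mesh from B; A=[lens,plank,hinge,bolt] B=[tube] C=[ingot,shaft,tile,mesh]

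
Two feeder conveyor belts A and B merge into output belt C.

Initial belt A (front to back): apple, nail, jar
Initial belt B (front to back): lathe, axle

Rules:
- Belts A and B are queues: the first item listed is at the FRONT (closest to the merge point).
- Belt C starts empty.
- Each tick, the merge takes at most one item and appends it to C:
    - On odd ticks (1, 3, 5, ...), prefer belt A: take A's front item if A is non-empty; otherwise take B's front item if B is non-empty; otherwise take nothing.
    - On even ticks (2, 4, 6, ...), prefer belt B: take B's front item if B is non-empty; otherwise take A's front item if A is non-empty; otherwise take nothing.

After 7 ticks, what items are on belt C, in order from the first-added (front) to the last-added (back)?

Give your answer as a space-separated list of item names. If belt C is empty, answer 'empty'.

Answer: apple lathe nail axle jar

Derivation:
Tick 1: prefer A, take apple from A; A=[nail,jar] B=[lathe,axle] C=[apple]
Tick 2: prefer B, take lathe from B; A=[nail,jar] B=[axle] C=[apple,lathe]
Tick 3: prefer A, take nail from A; A=[jar] B=[axle] C=[apple,lathe,nail]
Tick 4: prefer B, take axle from B; A=[jar] B=[-] C=[apple,lathe,nail,axle]
Tick 5: prefer A, take jar from A; A=[-] B=[-] C=[apple,lathe,nail,axle,jar]
Tick 6: prefer B, both empty, nothing taken; A=[-] B=[-] C=[apple,lathe,nail,axle,jar]
Tick 7: prefer A, both empty, nothing taken; A=[-] B=[-] C=[apple,lathe,nail,axle,jar]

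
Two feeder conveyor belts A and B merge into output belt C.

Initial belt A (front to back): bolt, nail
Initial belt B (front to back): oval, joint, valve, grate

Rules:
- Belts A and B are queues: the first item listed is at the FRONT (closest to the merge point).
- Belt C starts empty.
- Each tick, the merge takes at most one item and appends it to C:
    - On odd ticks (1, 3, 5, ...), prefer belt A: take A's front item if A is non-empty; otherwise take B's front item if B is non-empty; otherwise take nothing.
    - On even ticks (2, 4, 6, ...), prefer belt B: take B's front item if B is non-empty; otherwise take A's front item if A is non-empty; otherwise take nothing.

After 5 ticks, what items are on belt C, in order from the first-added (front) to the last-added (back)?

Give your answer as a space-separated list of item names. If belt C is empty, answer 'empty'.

Tick 1: prefer A, take bolt from A; A=[nail] B=[oval,joint,valve,grate] C=[bolt]
Tick 2: prefer B, take oval from B; A=[nail] B=[joint,valve,grate] C=[bolt,oval]
Tick 3: prefer A, take nail from A; A=[-] B=[joint,valve,grate] C=[bolt,oval,nail]
Tick 4: prefer B, take joint from B; A=[-] B=[valve,grate] C=[bolt,oval,nail,joint]
Tick 5: prefer A, take valve from B; A=[-] B=[grate] C=[bolt,oval,nail,joint,valve]

Answer: bolt oval nail joint valve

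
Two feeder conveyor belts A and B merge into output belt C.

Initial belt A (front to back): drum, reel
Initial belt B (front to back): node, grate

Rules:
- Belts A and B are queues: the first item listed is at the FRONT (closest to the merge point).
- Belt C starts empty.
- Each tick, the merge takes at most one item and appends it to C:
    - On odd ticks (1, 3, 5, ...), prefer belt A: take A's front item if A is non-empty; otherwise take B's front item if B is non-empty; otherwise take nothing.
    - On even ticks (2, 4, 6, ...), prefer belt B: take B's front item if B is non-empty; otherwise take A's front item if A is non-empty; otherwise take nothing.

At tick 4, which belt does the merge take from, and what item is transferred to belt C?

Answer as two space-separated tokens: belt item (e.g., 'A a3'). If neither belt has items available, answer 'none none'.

Answer: B grate

Derivation:
Tick 1: prefer A, take drum from A; A=[reel] B=[node,grate] C=[drum]
Tick 2: prefer B, take node from B; A=[reel] B=[grate] C=[drum,node]
Tick 3: prefer A, take reel from A; A=[-] B=[grate] C=[drum,node,reel]
Tick 4: prefer B, take grate from B; A=[-] B=[-] C=[drum,node,reel,grate]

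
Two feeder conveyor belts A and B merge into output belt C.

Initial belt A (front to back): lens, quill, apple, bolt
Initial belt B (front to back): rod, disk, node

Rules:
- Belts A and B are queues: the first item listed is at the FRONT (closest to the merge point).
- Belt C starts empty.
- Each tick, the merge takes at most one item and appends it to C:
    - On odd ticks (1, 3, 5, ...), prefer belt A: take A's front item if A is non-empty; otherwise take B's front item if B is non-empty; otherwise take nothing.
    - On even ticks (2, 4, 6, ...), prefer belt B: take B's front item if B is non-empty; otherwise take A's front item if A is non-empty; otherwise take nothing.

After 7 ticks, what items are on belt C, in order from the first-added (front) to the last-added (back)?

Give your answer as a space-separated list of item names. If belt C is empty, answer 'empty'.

Tick 1: prefer A, take lens from A; A=[quill,apple,bolt] B=[rod,disk,node] C=[lens]
Tick 2: prefer B, take rod from B; A=[quill,apple,bolt] B=[disk,node] C=[lens,rod]
Tick 3: prefer A, take quill from A; A=[apple,bolt] B=[disk,node] C=[lens,rod,quill]
Tick 4: prefer B, take disk from B; A=[apple,bolt] B=[node] C=[lens,rod,quill,disk]
Tick 5: prefer A, take apple from A; A=[bolt] B=[node] C=[lens,rod,quill,disk,apple]
Tick 6: prefer B, take node from B; A=[bolt] B=[-] C=[lens,rod,quill,disk,apple,node]
Tick 7: prefer A, take bolt from A; A=[-] B=[-] C=[lens,rod,quill,disk,apple,node,bolt]

Answer: lens rod quill disk apple node bolt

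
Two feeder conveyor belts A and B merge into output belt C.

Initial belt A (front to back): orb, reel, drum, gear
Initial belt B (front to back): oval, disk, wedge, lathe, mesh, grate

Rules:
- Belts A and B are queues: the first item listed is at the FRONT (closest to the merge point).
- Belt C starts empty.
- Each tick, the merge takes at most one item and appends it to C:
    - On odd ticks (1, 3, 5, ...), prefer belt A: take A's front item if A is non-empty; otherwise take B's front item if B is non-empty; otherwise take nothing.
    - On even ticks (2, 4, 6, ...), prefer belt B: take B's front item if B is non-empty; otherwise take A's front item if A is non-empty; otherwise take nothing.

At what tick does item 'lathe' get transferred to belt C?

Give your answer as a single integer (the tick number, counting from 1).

Answer: 8

Derivation:
Tick 1: prefer A, take orb from A; A=[reel,drum,gear] B=[oval,disk,wedge,lathe,mesh,grate] C=[orb]
Tick 2: prefer B, take oval from B; A=[reel,drum,gear] B=[disk,wedge,lathe,mesh,grate] C=[orb,oval]
Tick 3: prefer A, take reel from A; A=[drum,gear] B=[disk,wedge,lathe,mesh,grate] C=[orb,oval,reel]
Tick 4: prefer B, take disk from B; A=[drum,gear] B=[wedge,lathe,mesh,grate] C=[orb,oval,reel,disk]
Tick 5: prefer A, take drum from A; A=[gear] B=[wedge,lathe,mesh,grate] C=[orb,oval,reel,disk,drum]
Tick 6: prefer B, take wedge from B; A=[gear] B=[lathe,mesh,grate] C=[orb,oval,reel,disk,drum,wedge]
Tick 7: prefer A, take gear from A; A=[-] B=[lathe,mesh,grate] C=[orb,oval,reel,disk,drum,wedge,gear]
Tick 8: prefer B, take lathe from B; A=[-] B=[mesh,grate] C=[orb,oval,reel,disk,drum,wedge,gear,lathe]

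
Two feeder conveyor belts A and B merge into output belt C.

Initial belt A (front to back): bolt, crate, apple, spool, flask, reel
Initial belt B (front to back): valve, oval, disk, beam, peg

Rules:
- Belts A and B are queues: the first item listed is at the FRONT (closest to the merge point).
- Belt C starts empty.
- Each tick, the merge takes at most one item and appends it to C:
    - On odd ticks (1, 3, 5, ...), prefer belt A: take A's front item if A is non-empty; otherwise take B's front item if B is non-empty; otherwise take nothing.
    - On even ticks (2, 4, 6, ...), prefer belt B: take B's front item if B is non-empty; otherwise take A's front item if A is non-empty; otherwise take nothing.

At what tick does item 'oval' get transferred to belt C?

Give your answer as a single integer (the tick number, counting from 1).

Answer: 4

Derivation:
Tick 1: prefer A, take bolt from A; A=[crate,apple,spool,flask,reel] B=[valve,oval,disk,beam,peg] C=[bolt]
Tick 2: prefer B, take valve from B; A=[crate,apple,spool,flask,reel] B=[oval,disk,beam,peg] C=[bolt,valve]
Tick 3: prefer A, take crate from A; A=[apple,spool,flask,reel] B=[oval,disk,beam,peg] C=[bolt,valve,crate]
Tick 4: prefer B, take oval from B; A=[apple,spool,flask,reel] B=[disk,beam,peg] C=[bolt,valve,crate,oval]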